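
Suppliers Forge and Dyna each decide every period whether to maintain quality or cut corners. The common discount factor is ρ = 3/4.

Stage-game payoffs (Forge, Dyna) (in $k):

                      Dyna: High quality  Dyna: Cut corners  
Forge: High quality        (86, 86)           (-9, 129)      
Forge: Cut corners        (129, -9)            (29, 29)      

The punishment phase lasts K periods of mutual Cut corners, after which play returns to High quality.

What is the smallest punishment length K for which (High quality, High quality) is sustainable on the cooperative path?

2

IC: ρ(1−ρ^K)/(1−ρ) ≥ (129−86)/(86−29) = 43/57.
With ρ = 3/4: need 1 − ρ^K ≥ 43/57·(1−3/4)/(3/4), i.e. ρ^K ≤ 0.7485.
Since (3/4)^1 = 0.7500 and (3/4)^2 = 0.5625, the smallest such K is 2.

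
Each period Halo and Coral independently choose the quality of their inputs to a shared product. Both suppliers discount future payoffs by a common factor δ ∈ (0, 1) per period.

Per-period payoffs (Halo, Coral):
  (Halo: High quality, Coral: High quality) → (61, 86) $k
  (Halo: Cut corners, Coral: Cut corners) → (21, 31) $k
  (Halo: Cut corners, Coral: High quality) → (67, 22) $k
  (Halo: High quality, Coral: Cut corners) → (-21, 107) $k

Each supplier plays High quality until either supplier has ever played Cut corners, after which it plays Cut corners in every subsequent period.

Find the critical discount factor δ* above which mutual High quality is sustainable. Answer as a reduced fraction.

21/76

Halo's threshold: (67−61)/(67−21) = 3/23.
Coral's threshold: (107−86)/(107−31) = 21/76.
3/23 < 21/76, so Coral binds and δ* = 21/76.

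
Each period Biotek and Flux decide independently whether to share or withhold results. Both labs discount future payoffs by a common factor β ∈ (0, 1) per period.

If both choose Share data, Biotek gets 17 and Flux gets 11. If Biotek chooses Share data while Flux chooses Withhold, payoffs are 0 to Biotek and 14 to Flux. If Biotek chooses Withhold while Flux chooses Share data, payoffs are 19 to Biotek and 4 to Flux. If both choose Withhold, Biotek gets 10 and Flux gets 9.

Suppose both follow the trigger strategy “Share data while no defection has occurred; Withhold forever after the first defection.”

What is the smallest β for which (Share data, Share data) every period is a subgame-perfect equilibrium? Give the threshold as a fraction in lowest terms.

3/5

For Biotek: deviation gain 19−17 = 2, per-period punishment loss 17−10 = 7. IC gives β ≥ 2/9.
For Flux: gain 3, loss 2 per period, so β ≥ 3/5.
The tighter constraint is Flux's, so cooperation needs β ≥ 3/5.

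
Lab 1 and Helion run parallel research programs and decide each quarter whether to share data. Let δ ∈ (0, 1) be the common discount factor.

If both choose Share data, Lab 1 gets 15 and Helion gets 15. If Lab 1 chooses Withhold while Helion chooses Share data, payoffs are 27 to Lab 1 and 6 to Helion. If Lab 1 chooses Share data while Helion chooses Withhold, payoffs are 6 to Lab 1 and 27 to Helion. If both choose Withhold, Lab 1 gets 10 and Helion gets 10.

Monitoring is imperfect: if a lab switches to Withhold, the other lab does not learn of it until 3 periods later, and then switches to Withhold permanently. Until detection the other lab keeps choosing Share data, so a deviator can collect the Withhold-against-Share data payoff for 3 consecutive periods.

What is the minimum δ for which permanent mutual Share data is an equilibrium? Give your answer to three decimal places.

0.890

Deviating for the 3 undetected periods gains 27−15 = 12 per period over cooperation, then loses 15−10 = 5 per period forever once punishment starts.
Gain: 12(1 + δ + … + δ^2); loss: 5·δ^3/(1−δ).
No profitable deviation ⇔ 12(1−δ^3) ≤ 5·δ^3, i.e. δ^3 ≥ 12/(12+5) = 12/17.
Hence δ ≥ (12/17)^(1/3) ≈ 0.890.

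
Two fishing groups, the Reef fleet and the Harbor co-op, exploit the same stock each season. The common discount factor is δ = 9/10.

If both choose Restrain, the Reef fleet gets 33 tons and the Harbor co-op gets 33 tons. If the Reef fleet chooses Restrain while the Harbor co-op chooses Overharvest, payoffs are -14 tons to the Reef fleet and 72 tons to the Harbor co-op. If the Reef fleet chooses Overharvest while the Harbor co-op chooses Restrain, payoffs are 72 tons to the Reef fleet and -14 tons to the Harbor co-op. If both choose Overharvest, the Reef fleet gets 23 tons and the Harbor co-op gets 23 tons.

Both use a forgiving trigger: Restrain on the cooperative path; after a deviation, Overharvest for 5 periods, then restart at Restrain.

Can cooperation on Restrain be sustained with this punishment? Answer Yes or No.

A one-shot deviation gives 72 now, then 23 for 5 periods, then back to 33.
Gain from deviating: (72−33) today; loss: (33−23) in each of the next 5 periods.
No-deviation condition: (33−23)(δ+…+δ^5) ≥ 72−33, i.e. δ+…+δ^5 ≥ 39/10.
At δ = 9/10: δ+…+δ^5 = 3.6856 < 3.9000.
So cooperation is not sustainable.

No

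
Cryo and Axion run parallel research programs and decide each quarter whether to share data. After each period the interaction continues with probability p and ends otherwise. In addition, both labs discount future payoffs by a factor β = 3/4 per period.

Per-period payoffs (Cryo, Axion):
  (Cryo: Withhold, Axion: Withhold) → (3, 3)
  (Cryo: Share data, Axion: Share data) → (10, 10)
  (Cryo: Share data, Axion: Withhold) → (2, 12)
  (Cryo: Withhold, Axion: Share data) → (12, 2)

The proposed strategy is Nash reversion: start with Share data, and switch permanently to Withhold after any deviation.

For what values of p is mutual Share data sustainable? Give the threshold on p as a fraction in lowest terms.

8/27

With continuation probability p and discount β, the effective per-period discount factor is βp.
Grim-trigger IC: βp ≥ (12−10)/(12−3) = 2/9.
So p ≥ (2/9)/(3/4) = 8/27.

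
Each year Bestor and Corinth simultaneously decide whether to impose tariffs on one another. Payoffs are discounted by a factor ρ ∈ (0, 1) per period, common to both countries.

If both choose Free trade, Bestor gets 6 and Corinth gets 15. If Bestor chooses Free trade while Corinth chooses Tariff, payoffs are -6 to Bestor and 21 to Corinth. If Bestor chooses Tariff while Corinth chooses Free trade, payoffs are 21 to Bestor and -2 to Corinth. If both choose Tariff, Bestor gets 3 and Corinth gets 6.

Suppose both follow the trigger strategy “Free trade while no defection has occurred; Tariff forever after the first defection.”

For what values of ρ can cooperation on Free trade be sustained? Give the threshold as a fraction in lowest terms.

5/6

For Bestor: deviation gain 21−6 = 15, per-period punishment loss 6−3 = 3. IC gives ρ ≥ 15/18 = 5/6.
For Corinth: gain 6, loss 9 per period, so ρ ≥ 6/15 = 2/5.
The tighter constraint is Bestor's, so cooperation needs ρ ≥ 5/6.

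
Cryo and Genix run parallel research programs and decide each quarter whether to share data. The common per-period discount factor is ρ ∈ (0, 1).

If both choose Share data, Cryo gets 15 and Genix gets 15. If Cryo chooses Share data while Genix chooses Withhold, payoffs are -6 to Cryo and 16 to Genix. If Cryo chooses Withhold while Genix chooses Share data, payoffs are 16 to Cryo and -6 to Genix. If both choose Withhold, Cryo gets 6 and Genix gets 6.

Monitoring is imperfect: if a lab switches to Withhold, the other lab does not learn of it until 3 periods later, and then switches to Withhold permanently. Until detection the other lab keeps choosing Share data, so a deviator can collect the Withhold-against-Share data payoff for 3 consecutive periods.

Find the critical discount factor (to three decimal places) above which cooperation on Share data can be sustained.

0.464

Deviating for the 3 undetected periods gains 16−15 = 1 per period over cooperation, then loses 15−6 = 9 per period forever once punishment starts.
Gain: 1(1 + ρ + … + ρ^2); loss: 9·ρ^3/(1−ρ).
No profitable deviation ⇔ 1(1−ρ^3) ≤ 9·ρ^3, i.e. ρ^3 ≥ 1/(1+9) = 1/10.
Hence ρ ≥ (1/10)^(1/3) ≈ 0.464.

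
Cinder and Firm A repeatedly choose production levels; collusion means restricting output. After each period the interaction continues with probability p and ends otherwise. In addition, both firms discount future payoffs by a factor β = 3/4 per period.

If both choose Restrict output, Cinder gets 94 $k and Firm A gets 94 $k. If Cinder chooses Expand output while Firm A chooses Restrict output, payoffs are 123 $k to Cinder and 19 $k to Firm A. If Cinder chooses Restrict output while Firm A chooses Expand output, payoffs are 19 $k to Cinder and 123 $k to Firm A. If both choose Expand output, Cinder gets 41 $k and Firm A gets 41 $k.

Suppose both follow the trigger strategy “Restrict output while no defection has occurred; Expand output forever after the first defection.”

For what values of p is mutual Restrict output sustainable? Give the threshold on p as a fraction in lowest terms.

58/123

With continuation probability p and discount β, the effective per-period discount factor is βp.
Grim-trigger IC: βp ≥ (123−94)/(123−41) = 29/82.
So p ≥ (29/82)/(3/4) = 58/123.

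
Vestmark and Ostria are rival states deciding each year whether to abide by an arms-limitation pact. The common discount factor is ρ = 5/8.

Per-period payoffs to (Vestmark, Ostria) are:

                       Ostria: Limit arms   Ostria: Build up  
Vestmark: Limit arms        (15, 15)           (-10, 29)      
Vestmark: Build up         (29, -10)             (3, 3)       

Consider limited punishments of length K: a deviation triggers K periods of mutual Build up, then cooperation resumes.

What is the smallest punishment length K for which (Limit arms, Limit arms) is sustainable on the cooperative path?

Need Σ_{k=1}^{K} ρ^k ≥ (29−15)/(15−3) = 1.1667 at ρ = 5/8.
At K = 2 the sum is 1.0156 < 1.1667; at K = 3 it is 1.2598 ≥ 1.1667.
So the minimum punishment length is K = 3.

3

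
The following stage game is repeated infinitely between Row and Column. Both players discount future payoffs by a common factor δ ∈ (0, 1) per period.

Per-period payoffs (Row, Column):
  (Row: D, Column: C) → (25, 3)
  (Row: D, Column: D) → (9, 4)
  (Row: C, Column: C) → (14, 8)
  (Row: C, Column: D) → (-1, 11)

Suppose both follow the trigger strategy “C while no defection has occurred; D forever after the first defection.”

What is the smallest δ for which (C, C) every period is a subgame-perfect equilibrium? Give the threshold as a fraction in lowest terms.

11/16

Row: cooperation gives 14 each period; deviation gives 25 once then 9 forever.
  14/(1−δ) ≥ 25 + 9δ/(1−δ) ⇒ δ ≥ 11/16.
Column: cooperation gives 8 each period; deviation gives 11 once then 4 forever.
  δ ≥ 3/7.
Both must hold, so the binding constraint is Row's: δ ≥ 11/16.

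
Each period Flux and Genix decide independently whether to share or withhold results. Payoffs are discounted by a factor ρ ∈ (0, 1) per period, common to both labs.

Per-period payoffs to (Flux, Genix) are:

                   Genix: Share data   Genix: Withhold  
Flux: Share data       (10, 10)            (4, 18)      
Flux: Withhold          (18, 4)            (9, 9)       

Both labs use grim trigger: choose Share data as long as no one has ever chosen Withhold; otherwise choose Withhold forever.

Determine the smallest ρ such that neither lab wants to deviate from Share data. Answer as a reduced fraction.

8/9

Under grim trigger the critical discount factor is (T−C)/(T−P) with T = 18, C = 10, P = 9.
ρ* = (18−10)/(18−9) = 8/9.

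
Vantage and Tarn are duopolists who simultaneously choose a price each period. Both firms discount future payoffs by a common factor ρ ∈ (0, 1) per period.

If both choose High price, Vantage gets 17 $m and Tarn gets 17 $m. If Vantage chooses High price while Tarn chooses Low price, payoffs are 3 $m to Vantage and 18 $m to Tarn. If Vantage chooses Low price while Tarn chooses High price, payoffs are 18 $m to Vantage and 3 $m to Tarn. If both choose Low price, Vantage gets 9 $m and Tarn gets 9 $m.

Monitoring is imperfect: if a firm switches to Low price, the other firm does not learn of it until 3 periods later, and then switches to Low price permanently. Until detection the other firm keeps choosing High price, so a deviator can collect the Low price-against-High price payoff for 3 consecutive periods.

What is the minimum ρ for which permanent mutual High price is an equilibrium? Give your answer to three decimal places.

A deviator earns 18 for 3 periods, then 9 forever; cooperating earns 17 forever. Multiplying the IC by (1−ρ):
17 ≥ 18(1−ρ^3) + 9ρ^3, so 9·ρ^3 ≥ 1 and ρ^3 ≥ 1/9.
ρ ≥ (1/9)^(1/3) ≈ 0.481.

0.481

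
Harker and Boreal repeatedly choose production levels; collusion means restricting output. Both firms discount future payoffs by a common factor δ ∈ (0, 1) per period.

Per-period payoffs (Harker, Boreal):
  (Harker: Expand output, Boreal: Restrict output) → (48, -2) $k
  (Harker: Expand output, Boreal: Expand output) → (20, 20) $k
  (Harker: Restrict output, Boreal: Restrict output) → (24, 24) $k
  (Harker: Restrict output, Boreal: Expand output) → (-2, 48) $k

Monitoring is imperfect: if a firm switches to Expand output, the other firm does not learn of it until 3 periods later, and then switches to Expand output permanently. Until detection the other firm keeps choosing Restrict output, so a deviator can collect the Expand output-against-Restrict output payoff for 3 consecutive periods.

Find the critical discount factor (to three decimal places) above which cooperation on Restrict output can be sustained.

0.950

The best deviation is to choose Expand output for all 3 undetected periods, earning 48 each, then 20 forever once detected.
Deviation value: 48(1−δ^3)/(1−δ) + 20δ^3/(1−δ); cooperation value: 24/(1−δ).
IC: 24 ≥ 48(1−δ^3) + 20δ^3 = 48 − 28δ^3.
So δ^3 ≥ 24/28 = 6/7, giving δ ≥ (6/7)^(1/3) ≈ 0.950.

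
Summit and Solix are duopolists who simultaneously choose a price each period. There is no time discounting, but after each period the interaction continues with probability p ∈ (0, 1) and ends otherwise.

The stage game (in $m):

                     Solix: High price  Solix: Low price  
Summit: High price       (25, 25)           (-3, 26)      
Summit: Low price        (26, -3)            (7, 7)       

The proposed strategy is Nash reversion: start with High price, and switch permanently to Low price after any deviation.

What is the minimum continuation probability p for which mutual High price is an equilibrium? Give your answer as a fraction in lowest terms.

With no time discounting, the continuation probability p plays the role of the discount factor.
Grim-trigger IC: 25/(1−p) ≥ 26 + 7p/(1−p) ⇒ p ≥ (26−25)/(26−7) = 1/19.

1/19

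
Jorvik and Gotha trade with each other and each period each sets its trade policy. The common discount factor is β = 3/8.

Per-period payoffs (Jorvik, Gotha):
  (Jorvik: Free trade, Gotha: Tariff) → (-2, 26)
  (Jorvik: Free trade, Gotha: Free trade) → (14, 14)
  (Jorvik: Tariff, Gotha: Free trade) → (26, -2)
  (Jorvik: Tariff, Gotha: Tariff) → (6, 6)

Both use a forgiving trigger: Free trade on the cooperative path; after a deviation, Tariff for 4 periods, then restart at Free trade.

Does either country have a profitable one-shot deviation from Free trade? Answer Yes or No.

Yes

Comparing payoff streams over the 5 periods until play realigns: cooperate → 14(1+β+…+β^4); deviate → 26 + 6(β+…+β^4).
Cooperation is sustained iff (14−6)(β+…+β^4) ≥ 26−14.
β+…+β^4 = 3/8·(1−(3/8)^4)/(1−3/8) = 0.5881, and (26−14)/(14−6) = 1.5000.
0.5881 < 1.5000, so cooperation is not sustainable.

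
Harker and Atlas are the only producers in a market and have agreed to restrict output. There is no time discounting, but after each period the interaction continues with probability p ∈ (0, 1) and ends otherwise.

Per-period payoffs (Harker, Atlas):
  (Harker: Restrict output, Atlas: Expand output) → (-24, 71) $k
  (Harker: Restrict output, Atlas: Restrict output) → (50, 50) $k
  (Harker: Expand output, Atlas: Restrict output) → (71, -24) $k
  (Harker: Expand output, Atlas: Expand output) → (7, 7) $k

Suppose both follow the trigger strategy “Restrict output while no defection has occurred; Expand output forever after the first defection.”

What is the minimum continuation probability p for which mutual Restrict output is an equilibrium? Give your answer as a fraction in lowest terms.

21/64

Expected cooperation value is 50 + p·50 + p²·50 + … = 50/(1−p); deviation gives 71 + p·7/(1−p).
50 ≥ 71(1−p) + 7p ⇒ 64p ≥ 21 ⇒ p ≥ 21/64.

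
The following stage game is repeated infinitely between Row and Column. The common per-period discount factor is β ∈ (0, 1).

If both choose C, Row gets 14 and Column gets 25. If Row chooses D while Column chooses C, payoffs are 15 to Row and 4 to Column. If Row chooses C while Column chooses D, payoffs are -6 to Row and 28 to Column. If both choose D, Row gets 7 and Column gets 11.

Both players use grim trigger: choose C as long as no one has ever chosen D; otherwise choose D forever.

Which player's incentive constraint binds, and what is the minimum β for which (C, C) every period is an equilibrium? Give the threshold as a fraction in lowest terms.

Column; β ≥ 3/17

Row: cooperation gives 14 each period; deviation gives 15 once then 7 forever.
  14/(1−β) ≥ 15 + 7β/(1−β) ⇒ β ≥ 1/8.
Column: cooperation gives 25 each period; deviation gives 28 once then 11 forever.
  β ≥ 3/17.
Both must hold, so the binding constraint is Column's: β ≥ 3/17.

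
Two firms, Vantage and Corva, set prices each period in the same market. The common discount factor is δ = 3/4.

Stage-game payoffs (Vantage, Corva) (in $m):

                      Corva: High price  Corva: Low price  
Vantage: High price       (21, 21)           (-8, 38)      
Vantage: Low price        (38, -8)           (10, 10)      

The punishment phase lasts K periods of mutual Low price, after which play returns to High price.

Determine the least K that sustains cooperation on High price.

3

Need Σ_{k=1}^{K} δ^k ≥ (38−21)/(21−10) = 1.5455 at δ = 3/4.
At K = 2 the sum is 1.3125 < 1.5455; at K = 3 it is 1.7344 ≥ 1.5455.
So the minimum punishment length is K = 3.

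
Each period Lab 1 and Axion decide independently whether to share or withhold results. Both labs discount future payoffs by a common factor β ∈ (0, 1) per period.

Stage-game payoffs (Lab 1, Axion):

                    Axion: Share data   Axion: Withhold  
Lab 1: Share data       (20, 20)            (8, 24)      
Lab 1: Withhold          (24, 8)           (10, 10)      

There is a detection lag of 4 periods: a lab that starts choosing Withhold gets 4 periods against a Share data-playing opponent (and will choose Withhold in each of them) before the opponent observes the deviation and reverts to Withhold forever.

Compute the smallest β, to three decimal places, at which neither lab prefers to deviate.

0.731

A deviator earns 24 for 4 periods, then 10 forever; cooperating earns 20 forever. Multiplying the IC by (1−β):
20 ≥ 24(1−β^4) + 10β^4, so 14·β^4 ≥ 4 and β^4 ≥ 2/7.
β ≥ (2/7)^(1/4) ≈ 0.731.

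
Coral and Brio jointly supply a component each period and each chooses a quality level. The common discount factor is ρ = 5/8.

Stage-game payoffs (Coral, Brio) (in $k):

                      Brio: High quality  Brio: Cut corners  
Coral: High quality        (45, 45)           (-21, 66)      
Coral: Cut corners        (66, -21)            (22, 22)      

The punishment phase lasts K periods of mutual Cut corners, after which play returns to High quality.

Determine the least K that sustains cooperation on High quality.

2

No profitable deviation requires (45−22)(ρ+…+ρ^K) ≥ 66−45, i.e. ρ+…+ρ^K ≥ 21/23 ≈ 0.9130.
With ρ = 5/8, the partial sums are K=1: 0.6250, K=2: 1.0156.
K = 2 is the first length at which the sum reaches 0.9130.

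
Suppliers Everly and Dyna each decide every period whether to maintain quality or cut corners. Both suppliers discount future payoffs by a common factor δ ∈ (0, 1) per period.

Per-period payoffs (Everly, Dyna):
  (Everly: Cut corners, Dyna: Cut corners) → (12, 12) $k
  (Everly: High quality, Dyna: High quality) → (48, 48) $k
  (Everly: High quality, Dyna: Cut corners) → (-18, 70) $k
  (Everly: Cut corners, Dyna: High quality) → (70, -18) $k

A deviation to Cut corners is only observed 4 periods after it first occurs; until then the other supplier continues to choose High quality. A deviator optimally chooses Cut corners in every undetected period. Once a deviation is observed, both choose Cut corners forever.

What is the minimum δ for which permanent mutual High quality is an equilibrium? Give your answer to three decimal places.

A deviator earns 70 for 4 periods, then 12 forever; cooperating earns 48 forever. Multiplying the IC by (1−δ):
48 ≥ 70(1−δ^4) + 12δ^4, so 58·δ^4 ≥ 22 and δ^4 ≥ 11/29.
δ ≥ (11/29)^(1/4) ≈ 0.785.

0.785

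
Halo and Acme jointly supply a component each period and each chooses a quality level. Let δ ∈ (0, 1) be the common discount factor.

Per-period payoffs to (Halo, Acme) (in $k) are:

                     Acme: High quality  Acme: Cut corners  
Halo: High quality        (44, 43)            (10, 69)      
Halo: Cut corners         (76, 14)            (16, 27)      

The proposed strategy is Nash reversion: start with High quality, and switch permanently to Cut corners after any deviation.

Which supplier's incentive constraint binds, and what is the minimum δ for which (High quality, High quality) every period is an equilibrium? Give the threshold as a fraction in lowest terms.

For Halo: deviation gain 76−44 = 32, per-period punishment loss 44−16 = 28. IC gives δ ≥ 32/60 = 8/15.
For Acme: gain 26, loss 16 per period, so δ ≥ 26/42 = 13/21.
The tighter constraint is Acme's, so cooperation needs δ ≥ 13/21.

Acme; δ ≥ 13/21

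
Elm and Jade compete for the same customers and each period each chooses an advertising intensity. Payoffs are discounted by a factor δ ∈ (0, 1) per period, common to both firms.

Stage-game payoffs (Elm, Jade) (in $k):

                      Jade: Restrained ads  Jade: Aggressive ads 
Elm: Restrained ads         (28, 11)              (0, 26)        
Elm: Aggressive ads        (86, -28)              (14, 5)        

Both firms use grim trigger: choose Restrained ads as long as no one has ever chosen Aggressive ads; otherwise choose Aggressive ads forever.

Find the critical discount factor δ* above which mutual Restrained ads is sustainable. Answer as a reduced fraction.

29/36

Elm's threshold: (86−28)/(86−14) = 29/36.
Jade's threshold: (26−11)/(26−5) = 5/7.
29/36 > 5/7, so Elm binds and δ* = 29/36.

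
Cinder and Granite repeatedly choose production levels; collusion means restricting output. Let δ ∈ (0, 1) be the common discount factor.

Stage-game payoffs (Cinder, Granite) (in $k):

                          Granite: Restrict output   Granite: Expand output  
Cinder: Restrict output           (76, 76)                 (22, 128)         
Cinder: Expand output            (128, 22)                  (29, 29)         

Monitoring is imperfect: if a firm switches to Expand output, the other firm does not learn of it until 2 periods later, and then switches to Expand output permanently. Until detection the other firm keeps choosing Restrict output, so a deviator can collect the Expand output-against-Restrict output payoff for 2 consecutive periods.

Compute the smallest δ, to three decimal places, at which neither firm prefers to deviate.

0.725

A deviator earns 128 for 2 periods, then 29 forever; cooperating earns 76 forever. Multiplying the IC by (1−δ):
76 ≥ 128(1−δ^2) + 29δ^2, so 99·δ^2 ≥ 52 and δ^2 ≥ 52/99.
δ ≥ (52/99)^(1/2) ≈ 0.725.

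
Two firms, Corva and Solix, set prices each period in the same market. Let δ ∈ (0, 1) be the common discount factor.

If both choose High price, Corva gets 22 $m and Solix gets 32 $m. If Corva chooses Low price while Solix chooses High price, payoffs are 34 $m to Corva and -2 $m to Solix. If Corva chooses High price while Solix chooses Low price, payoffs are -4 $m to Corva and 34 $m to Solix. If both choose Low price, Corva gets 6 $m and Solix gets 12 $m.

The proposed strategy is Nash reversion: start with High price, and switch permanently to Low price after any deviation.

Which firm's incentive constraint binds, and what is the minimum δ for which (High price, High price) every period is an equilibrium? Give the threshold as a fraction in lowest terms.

Corva's threshold: (34−22)/(34−6) = 3/7.
Solix's threshold: (34−32)/(34−12) = 1/11.
3/7 > 1/11, so Corva binds and δ* = 3/7.

Corva; δ ≥ 3/7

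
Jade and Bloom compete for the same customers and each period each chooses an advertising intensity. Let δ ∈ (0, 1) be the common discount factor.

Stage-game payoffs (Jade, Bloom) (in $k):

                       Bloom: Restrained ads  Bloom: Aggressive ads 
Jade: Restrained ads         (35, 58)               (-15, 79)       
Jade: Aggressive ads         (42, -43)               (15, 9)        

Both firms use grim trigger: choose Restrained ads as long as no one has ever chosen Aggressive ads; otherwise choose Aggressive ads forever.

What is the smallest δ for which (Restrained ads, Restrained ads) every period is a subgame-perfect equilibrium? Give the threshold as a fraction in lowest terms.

Jade's threshold: (42−35)/(42−15) = 7/27.
Bloom's threshold: (79−58)/(79−9) = 3/10.
7/27 < 3/10, so Bloom binds and δ* = 3/10.

3/10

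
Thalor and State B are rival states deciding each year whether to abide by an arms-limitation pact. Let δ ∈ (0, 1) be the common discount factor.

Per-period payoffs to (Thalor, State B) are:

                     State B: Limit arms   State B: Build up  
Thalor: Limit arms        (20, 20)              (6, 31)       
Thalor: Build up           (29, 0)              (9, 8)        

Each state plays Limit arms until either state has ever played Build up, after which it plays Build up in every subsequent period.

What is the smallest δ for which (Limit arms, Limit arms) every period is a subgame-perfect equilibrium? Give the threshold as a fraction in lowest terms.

11/23

For Thalor: deviation gain 29−20 = 9, per-period punishment loss 20−9 = 11. IC gives δ ≥ 9/20.
For State B: gain 11, loss 12 per period, so δ ≥ 11/23.
The tighter constraint is State B's, so cooperation needs δ ≥ 11/23.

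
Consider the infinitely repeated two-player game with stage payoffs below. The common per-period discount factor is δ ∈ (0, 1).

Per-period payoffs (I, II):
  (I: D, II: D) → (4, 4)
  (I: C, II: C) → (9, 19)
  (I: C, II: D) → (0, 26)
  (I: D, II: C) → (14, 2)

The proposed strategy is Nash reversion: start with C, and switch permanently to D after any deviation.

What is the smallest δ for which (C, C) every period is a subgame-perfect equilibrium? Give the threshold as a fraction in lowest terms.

For I: deviation gain 14−9 = 5, per-period punishment loss 9−4 = 5. IC gives δ ≥ 5/10 = 1/2.
For II: gain 7, loss 15 per period, so δ ≥ 7/22.
The tighter constraint is I's, so cooperation needs δ ≥ 1/2.

1/2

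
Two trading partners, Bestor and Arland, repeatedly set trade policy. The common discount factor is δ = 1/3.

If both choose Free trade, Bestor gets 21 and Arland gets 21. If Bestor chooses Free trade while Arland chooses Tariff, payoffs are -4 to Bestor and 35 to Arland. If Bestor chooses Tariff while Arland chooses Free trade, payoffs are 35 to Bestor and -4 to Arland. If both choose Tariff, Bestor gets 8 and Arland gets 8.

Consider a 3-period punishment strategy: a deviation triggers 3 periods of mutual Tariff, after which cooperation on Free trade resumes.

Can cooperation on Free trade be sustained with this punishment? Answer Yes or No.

No

Comparing payoff streams over the 4 periods until play realigns: cooperate → 21(1+δ+…+δ^3); deviate → 35 + 8(δ+…+δ^3).
Cooperation is sustained iff (21−8)(δ+…+δ^3) ≥ 35−21.
δ+…+δ^3 = 1/3·(1−(1/3)^3)/(1−1/3) = 0.4815, and (35−21)/(21−8) = 1.0769.
0.4815 < 1.0769, so cooperation is not sustainable.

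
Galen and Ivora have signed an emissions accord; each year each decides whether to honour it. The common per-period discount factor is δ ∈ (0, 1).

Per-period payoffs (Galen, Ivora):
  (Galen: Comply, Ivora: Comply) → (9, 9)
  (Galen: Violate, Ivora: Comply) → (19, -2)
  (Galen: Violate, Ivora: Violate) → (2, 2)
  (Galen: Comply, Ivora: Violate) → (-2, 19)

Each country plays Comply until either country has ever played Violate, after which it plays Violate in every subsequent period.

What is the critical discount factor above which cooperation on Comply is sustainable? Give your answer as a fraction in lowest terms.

9/(1−δ) ≥ 19 + 2δ/(1−δ)
9 ≥ 19 − 17δ
δ ≥ 10/17.

10/17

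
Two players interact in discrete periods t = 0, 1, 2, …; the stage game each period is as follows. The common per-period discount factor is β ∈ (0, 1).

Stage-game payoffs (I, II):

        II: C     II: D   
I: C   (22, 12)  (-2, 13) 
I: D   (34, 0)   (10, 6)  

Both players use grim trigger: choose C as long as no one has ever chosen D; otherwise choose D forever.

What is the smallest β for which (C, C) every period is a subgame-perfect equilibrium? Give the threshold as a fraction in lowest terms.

1/2

I's threshold: (34−22)/(34−10) = 1/2.
II's threshold: (13−12)/(13−6) = 1/7.
1/2 > 1/7, so I binds and β* = 1/2.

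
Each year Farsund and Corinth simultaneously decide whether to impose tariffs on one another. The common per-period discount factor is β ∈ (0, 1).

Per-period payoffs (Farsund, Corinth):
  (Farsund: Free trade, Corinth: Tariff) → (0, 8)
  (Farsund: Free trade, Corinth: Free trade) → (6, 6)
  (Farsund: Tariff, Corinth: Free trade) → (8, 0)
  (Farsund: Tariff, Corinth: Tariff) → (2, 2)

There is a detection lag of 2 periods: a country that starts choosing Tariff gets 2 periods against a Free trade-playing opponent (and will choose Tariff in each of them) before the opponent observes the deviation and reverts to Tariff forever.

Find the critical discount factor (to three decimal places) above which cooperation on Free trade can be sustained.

A deviator earns 8 for 2 periods, then 2 forever; cooperating earns 6 forever. Multiplying the IC by (1−β):
6 ≥ 8(1−β^2) + 2β^2, so 6·β^2 ≥ 2 and β^2 ≥ 1/3.
β ≥ (1/3)^(1/2) ≈ 0.577.

0.577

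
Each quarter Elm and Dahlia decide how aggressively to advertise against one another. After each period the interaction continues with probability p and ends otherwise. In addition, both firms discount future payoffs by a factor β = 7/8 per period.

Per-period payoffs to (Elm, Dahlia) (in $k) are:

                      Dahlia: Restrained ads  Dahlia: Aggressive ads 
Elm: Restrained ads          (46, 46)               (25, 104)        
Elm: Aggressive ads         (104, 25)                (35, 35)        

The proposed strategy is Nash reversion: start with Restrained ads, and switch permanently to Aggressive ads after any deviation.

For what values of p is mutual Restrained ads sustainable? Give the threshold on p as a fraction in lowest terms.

Expected continuation weight on next period's payoff is β·p = 7/8·p, which plays the role of the discount factor.
Cooperation requires 7/8·p ≥ (104−46)/(104−35) = 58/69, hence p ≥ 464/483.

464/483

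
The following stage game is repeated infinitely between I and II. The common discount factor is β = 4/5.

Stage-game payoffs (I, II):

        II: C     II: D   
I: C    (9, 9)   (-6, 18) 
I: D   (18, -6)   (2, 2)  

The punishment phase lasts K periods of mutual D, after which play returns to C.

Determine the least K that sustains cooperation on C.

Need Σ_{k=1}^{K} β^k ≥ (18−9)/(9−2) = 1.2857 at β = 4/5.
At K = 1 the sum is 0.8000 < 1.2857; at K = 2 it is 1.4400 ≥ 1.2857.
So the minimum punishment length is K = 2.

2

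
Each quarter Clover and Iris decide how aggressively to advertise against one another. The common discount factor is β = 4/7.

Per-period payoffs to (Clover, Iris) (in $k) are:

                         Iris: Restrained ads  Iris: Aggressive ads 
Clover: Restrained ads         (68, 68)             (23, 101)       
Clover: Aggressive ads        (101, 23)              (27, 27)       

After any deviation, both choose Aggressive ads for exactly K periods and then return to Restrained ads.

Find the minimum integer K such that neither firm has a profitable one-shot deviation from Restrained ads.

Need Σ_{k=1}^{K} β^k ≥ (101−68)/(68−27) = 0.8049 at β = 4/7.
At K = 1 the sum is 0.5714 < 0.8049; at K = 2 it is 0.8980 ≥ 0.8049.
So the minimum punishment length is K = 2.

2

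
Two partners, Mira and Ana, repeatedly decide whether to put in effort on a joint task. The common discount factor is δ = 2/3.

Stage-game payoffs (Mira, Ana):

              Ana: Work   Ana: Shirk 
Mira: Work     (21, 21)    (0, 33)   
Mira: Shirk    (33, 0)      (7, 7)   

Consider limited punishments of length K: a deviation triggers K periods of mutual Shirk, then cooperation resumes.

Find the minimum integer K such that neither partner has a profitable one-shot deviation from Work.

2

IC: δ(1−δ^K)/(1−δ) ≥ (33−21)/(21−7) = 6/7.
With δ = 2/3: need 1 − δ^K ≥ 6/7·(1−2/3)/(2/3), i.e. δ^K ≤ 0.5714.
Since (2/3)^1 = 0.6667 and (2/3)^2 = 0.4444, the smallest such K is 2.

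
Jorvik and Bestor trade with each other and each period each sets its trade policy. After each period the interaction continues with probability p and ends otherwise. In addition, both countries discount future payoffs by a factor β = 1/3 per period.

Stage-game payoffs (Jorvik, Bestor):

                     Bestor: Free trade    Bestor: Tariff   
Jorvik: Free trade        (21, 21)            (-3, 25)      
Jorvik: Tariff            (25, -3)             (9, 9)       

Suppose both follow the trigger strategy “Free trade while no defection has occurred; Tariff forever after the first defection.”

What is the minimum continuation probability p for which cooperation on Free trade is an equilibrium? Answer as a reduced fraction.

With continuation probability p and discount β, the effective per-period discount factor is βp.
Grim-trigger IC: βp ≥ (25−21)/(25−9) = 1/4.
So p ≥ (1/4)/(1/3) = 3/4.

3/4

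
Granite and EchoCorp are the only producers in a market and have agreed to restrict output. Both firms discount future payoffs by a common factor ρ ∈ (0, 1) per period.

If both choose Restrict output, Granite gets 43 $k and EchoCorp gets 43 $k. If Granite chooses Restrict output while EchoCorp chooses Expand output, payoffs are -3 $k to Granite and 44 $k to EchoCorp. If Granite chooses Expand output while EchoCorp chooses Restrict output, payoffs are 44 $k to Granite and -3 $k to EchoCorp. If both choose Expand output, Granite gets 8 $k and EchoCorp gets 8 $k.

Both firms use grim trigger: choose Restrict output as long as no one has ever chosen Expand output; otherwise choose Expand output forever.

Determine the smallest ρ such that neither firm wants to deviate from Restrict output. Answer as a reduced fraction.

1/36

Under grim trigger the critical discount factor is (T−C)/(T−P) with T = 44, C = 43, P = 8.
ρ* = (44−43)/(44−8) = 1/36.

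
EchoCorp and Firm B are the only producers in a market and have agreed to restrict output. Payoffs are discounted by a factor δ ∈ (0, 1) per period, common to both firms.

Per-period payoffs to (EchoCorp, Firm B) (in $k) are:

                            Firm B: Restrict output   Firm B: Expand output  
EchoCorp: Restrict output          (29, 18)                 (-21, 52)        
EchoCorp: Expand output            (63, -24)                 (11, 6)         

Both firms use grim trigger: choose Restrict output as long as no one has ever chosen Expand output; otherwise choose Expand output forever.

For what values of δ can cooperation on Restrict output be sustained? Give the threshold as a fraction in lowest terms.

17/23

EchoCorp's threshold: (63−29)/(63−11) = 17/26.
Firm B's threshold: (52−18)/(52−6) = 17/23.
17/26 < 17/23, so Firm B binds and δ* = 17/23.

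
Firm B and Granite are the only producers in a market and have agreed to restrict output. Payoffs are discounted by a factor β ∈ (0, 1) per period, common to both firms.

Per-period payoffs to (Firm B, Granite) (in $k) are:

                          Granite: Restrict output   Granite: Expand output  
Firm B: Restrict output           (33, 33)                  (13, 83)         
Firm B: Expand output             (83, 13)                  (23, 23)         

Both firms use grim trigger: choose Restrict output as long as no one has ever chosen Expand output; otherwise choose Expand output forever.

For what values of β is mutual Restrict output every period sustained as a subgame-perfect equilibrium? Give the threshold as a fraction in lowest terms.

Cooperation forever yields 33 each period: 33/(1−β).
Deviating yields 83 once, then 23 forever: 83 + 23β/(1−β).
No profitable deviation requires 33/(1−β) ≥ 83 + 23β/(1−β).
Multiplying by (1−β): 33 ≥ 83(1−β) + 23β = 83 − 60β.
So 60β ≥ 50, i.e. β ≥ 50/60 = 5/6.

5/6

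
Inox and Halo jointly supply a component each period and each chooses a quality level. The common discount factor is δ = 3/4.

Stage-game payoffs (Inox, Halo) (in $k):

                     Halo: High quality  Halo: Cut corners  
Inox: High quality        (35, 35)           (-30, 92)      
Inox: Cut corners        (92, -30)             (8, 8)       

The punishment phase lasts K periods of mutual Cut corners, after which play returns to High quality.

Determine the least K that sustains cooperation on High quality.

5

IC: δ(1−δ^K)/(1−δ) ≥ (92−35)/(35−8) = 19/9.
With δ = 3/4: need 1 − δ^K ≥ 19/9·(1−3/4)/(3/4), i.e. δ^K ≤ 0.2963.
Since (3/4)^4 = 0.3164 and (3/4)^5 = 0.2373, the smallest such K is 5.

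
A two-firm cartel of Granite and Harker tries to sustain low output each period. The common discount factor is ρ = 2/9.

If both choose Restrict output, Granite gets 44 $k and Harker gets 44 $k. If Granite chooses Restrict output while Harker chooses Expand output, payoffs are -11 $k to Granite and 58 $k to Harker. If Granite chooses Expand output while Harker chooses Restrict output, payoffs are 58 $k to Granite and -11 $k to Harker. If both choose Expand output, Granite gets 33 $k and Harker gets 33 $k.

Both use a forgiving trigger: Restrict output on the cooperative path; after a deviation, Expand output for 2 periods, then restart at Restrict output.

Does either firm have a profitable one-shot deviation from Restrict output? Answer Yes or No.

Yes

A one-shot deviation gives 58 now, then 33 for 2 periods, then back to 44.
Gain from deviating: (58−44) today; loss: (44−33) in each of the next 2 periods.
No-deviation condition: (44−33)(ρ+…+ρ^2) ≥ 58−44, i.e. ρ+…+ρ^2 ≥ 14/11.
At ρ = 2/9: ρ+…+ρ^2 = 0.2716 < 1.2727.
So cooperation is not sustainable.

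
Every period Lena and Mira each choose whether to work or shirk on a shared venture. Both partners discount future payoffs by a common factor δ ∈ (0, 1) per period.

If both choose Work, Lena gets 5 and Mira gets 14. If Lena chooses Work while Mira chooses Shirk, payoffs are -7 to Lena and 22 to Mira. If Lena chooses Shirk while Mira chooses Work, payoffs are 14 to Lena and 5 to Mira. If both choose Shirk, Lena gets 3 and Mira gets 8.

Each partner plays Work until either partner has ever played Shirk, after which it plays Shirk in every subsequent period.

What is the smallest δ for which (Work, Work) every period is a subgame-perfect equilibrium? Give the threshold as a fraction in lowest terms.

9/11

Lena: cooperation gives 5 each period; deviation gives 14 once then 3 forever.
  5/(1−δ) ≥ 14 + 3δ/(1−δ) ⇒ δ ≥ 9/11.
Mira: cooperation gives 14 each period; deviation gives 22 once then 8 forever.
  δ ≥ 8/14 = 4/7.
Both must hold, so the binding constraint is Lena's: δ ≥ 9/11.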